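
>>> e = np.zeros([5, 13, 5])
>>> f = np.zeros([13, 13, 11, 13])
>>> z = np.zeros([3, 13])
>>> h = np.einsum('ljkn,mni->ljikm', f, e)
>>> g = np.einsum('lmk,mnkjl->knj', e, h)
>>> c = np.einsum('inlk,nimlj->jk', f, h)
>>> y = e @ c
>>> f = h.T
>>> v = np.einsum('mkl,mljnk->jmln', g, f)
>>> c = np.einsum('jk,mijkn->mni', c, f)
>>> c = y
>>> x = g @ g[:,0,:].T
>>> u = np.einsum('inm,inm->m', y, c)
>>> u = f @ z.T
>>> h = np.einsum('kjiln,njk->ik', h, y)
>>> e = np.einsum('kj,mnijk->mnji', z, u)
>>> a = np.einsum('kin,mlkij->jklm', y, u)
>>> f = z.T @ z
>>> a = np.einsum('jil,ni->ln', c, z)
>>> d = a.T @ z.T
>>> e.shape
(5, 11, 13, 5)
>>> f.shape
(13, 13)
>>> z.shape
(3, 13)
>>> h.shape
(5, 13)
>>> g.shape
(5, 13, 11)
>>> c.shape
(5, 13, 13)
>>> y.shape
(5, 13, 13)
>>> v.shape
(5, 5, 11, 13)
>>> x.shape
(5, 13, 5)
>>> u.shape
(5, 11, 5, 13, 3)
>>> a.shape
(13, 3)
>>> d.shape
(3, 3)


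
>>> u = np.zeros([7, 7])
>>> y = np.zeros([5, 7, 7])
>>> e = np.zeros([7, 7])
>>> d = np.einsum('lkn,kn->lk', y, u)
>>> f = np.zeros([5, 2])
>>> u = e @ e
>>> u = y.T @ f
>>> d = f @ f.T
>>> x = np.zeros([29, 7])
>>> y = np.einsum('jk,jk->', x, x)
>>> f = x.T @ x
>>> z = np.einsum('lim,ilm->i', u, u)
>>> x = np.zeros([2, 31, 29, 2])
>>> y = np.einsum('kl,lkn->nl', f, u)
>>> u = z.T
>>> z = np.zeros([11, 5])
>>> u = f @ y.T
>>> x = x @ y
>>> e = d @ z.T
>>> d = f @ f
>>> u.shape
(7, 2)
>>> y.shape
(2, 7)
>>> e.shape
(5, 11)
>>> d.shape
(7, 7)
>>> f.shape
(7, 7)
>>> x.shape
(2, 31, 29, 7)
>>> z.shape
(11, 5)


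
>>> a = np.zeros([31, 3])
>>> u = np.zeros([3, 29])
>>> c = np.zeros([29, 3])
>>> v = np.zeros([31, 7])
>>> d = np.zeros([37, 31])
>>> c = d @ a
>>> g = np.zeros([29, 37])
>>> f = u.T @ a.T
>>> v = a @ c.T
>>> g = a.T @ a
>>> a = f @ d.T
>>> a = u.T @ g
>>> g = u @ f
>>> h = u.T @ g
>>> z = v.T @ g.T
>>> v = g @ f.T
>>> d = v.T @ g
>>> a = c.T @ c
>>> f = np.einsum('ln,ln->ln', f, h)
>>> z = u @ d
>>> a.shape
(3, 3)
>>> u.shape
(3, 29)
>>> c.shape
(37, 3)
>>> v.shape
(3, 29)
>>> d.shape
(29, 31)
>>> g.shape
(3, 31)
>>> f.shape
(29, 31)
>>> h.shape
(29, 31)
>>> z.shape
(3, 31)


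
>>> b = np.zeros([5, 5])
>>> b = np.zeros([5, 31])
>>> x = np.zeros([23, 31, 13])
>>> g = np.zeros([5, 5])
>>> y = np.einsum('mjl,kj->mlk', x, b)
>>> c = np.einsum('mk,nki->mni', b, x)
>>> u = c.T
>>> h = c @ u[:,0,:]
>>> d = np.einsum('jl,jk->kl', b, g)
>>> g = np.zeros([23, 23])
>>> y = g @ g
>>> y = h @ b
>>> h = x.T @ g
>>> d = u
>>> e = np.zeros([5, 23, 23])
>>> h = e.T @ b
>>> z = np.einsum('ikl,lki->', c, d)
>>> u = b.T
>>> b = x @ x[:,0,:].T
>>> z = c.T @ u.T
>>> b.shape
(23, 31, 23)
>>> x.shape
(23, 31, 13)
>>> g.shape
(23, 23)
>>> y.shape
(5, 23, 31)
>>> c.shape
(5, 23, 13)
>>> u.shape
(31, 5)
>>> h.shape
(23, 23, 31)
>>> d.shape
(13, 23, 5)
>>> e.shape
(5, 23, 23)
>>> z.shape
(13, 23, 31)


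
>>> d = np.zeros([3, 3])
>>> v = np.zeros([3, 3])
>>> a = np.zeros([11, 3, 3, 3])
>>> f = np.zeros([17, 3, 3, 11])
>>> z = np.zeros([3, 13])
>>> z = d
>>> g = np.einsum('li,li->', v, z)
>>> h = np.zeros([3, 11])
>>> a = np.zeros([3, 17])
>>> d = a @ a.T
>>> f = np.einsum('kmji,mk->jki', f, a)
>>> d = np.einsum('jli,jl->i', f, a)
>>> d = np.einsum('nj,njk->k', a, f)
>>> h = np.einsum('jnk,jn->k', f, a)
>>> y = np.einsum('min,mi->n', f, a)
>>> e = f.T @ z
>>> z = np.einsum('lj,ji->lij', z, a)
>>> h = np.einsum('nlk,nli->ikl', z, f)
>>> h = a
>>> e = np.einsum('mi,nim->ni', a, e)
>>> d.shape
(11,)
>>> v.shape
(3, 3)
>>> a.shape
(3, 17)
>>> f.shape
(3, 17, 11)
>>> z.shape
(3, 17, 3)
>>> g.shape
()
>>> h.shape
(3, 17)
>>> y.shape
(11,)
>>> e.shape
(11, 17)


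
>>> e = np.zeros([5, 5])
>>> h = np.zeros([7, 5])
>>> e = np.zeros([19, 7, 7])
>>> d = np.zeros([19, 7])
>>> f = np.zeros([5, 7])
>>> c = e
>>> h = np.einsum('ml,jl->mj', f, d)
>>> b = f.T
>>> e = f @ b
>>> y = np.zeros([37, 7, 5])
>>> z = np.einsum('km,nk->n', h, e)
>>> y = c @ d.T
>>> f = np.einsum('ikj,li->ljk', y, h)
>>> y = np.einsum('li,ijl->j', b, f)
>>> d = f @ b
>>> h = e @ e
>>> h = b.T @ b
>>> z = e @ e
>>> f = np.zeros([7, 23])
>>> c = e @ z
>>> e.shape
(5, 5)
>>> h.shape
(5, 5)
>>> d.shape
(5, 19, 5)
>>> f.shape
(7, 23)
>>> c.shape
(5, 5)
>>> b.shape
(7, 5)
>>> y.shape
(19,)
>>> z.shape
(5, 5)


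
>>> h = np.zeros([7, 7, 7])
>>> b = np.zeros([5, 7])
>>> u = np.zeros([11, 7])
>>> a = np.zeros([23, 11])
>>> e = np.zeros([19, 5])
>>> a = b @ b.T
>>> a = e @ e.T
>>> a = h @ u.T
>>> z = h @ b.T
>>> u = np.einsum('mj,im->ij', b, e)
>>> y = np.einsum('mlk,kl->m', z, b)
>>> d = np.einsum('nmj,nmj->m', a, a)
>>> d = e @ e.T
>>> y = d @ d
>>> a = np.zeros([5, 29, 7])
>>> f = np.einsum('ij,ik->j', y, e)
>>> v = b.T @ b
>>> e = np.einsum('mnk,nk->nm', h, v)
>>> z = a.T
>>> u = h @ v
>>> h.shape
(7, 7, 7)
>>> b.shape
(5, 7)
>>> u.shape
(7, 7, 7)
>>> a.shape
(5, 29, 7)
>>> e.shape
(7, 7)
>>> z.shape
(7, 29, 5)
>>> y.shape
(19, 19)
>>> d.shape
(19, 19)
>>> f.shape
(19,)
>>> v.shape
(7, 7)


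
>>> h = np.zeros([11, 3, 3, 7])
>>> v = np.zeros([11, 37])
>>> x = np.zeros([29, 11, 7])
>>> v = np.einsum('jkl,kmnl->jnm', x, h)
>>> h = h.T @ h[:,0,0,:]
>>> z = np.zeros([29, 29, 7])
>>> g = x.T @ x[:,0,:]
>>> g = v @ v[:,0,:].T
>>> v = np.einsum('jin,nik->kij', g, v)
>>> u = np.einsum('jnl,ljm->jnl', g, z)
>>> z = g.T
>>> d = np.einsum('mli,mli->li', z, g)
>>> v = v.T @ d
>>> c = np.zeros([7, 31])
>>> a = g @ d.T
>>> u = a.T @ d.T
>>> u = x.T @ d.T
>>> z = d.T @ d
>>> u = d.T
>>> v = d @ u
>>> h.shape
(7, 3, 3, 7)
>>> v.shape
(3, 3)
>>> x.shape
(29, 11, 7)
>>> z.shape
(29, 29)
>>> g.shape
(29, 3, 29)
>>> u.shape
(29, 3)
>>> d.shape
(3, 29)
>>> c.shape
(7, 31)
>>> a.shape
(29, 3, 3)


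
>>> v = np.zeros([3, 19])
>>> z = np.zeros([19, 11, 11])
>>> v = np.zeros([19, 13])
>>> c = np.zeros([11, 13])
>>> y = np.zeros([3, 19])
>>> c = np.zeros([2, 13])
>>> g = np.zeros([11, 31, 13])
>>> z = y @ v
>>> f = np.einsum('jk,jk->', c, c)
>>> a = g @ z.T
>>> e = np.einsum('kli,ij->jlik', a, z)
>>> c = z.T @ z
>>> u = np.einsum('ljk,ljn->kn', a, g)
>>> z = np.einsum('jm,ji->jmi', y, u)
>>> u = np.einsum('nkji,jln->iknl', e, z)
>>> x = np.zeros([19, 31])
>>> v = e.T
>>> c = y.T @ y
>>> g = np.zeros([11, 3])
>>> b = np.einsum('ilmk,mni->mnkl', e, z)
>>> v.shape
(11, 3, 31, 13)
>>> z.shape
(3, 19, 13)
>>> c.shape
(19, 19)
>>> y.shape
(3, 19)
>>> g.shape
(11, 3)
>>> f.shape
()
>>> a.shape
(11, 31, 3)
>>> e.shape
(13, 31, 3, 11)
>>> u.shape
(11, 31, 13, 19)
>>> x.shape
(19, 31)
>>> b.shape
(3, 19, 11, 31)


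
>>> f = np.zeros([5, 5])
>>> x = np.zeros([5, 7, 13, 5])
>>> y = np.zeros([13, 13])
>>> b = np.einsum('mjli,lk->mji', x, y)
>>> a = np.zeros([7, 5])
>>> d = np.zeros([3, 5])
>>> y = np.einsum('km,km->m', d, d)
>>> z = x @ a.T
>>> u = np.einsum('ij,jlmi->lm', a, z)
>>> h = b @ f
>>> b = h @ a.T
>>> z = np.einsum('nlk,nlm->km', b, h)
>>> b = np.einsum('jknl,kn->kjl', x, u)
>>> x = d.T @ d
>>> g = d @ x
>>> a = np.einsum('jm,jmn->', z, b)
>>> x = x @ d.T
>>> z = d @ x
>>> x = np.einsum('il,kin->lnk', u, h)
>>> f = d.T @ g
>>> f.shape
(5, 5)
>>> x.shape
(13, 5, 5)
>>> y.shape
(5,)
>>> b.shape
(7, 5, 5)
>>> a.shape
()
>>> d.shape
(3, 5)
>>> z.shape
(3, 3)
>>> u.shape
(7, 13)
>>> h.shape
(5, 7, 5)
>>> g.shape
(3, 5)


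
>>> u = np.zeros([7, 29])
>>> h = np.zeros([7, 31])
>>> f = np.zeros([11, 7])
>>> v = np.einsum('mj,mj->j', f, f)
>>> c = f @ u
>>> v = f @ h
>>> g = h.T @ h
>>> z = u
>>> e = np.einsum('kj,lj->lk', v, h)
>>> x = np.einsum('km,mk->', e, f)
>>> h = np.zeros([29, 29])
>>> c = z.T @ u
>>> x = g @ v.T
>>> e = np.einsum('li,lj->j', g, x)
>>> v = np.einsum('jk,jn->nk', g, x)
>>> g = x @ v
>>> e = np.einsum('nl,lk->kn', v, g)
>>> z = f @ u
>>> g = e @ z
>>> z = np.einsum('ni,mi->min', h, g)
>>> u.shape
(7, 29)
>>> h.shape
(29, 29)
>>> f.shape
(11, 7)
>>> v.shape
(11, 31)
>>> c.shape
(29, 29)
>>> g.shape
(31, 29)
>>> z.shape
(31, 29, 29)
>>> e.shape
(31, 11)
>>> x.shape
(31, 11)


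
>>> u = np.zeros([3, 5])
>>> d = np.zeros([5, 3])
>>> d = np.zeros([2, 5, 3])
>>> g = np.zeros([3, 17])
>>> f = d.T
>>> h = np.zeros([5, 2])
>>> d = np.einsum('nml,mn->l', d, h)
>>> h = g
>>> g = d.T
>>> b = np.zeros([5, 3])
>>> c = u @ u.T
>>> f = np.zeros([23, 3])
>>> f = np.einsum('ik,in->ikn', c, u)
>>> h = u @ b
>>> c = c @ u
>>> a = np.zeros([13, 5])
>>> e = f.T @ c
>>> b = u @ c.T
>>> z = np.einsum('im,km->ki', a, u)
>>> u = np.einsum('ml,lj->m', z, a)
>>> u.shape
(3,)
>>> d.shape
(3,)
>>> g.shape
(3,)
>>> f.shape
(3, 3, 5)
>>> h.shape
(3, 3)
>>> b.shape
(3, 3)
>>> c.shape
(3, 5)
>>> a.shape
(13, 5)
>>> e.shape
(5, 3, 5)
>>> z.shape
(3, 13)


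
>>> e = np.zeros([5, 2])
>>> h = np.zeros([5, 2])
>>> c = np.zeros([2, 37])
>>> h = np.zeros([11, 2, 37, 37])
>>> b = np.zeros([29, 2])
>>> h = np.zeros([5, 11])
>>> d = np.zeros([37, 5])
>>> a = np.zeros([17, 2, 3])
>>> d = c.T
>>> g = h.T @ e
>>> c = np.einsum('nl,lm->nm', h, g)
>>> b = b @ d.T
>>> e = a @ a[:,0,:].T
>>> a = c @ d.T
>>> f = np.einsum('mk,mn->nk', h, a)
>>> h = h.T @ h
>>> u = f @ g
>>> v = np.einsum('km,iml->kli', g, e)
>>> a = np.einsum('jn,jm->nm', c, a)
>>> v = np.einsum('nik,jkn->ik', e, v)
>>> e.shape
(17, 2, 17)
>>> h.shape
(11, 11)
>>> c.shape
(5, 2)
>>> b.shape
(29, 37)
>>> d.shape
(37, 2)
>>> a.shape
(2, 37)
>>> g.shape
(11, 2)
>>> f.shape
(37, 11)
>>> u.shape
(37, 2)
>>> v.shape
(2, 17)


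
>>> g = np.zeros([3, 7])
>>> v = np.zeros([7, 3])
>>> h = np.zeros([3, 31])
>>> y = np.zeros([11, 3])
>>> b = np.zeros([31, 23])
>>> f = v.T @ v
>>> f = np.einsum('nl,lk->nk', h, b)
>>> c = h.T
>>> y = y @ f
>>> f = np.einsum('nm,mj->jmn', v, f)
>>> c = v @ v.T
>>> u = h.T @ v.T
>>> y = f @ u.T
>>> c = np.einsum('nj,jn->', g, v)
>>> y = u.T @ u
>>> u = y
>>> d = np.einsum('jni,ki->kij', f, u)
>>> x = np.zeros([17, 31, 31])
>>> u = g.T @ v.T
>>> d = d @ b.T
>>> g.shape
(3, 7)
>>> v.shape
(7, 3)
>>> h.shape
(3, 31)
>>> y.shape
(7, 7)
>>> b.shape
(31, 23)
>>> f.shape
(23, 3, 7)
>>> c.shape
()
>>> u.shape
(7, 7)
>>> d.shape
(7, 7, 31)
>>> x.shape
(17, 31, 31)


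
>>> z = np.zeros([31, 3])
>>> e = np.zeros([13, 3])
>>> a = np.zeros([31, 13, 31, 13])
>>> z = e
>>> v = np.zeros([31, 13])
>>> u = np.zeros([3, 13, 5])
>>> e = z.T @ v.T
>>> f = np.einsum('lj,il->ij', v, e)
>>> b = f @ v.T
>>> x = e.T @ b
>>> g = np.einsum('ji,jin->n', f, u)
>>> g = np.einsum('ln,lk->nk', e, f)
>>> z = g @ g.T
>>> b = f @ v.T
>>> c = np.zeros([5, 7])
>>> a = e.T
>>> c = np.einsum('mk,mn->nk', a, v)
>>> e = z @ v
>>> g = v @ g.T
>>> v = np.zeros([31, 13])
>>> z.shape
(31, 31)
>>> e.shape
(31, 13)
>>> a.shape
(31, 3)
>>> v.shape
(31, 13)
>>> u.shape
(3, 13, 5)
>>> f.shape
(3, 13)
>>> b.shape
(3, 31)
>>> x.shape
(31, 31)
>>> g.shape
(31, 31)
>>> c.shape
(13, 3)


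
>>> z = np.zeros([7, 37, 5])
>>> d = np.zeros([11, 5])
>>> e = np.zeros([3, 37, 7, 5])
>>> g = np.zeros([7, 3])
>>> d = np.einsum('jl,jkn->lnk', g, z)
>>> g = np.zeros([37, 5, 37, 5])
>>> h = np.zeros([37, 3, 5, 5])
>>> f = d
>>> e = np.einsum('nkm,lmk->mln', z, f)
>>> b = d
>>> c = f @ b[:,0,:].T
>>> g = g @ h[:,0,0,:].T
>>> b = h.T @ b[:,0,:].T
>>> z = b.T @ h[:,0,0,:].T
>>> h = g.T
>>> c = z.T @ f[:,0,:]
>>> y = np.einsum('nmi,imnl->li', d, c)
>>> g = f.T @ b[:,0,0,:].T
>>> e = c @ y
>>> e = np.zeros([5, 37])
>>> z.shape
(3, 3, 5, 37)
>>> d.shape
(3, 5, 37)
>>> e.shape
(5, 37)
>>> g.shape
(37, 5, 5)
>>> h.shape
(37, 37, 5, 37)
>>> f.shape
(3, 5, 37)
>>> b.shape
(5, 5, 3, 3)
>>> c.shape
(37, 5, 3, 37)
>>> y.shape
(37, 37)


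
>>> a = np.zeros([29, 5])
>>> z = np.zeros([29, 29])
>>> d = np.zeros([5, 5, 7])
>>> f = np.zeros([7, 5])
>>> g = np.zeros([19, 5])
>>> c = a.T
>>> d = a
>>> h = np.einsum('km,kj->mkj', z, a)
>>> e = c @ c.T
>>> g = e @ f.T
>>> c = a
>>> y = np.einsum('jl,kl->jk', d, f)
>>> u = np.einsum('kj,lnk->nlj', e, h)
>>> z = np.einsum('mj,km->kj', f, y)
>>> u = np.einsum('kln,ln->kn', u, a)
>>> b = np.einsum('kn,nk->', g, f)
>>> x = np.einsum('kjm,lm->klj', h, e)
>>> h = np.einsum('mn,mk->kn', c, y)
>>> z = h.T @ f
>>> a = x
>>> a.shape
(29, 5, 29)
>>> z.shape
(5, 5)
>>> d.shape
(29, 5)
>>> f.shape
(7, 5)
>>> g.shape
(5, 7)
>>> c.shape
(29, 5)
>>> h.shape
(7, 5)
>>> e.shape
(5, 5)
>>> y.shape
(29, 7)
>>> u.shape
(29, 5)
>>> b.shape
()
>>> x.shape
(29, 5, 29)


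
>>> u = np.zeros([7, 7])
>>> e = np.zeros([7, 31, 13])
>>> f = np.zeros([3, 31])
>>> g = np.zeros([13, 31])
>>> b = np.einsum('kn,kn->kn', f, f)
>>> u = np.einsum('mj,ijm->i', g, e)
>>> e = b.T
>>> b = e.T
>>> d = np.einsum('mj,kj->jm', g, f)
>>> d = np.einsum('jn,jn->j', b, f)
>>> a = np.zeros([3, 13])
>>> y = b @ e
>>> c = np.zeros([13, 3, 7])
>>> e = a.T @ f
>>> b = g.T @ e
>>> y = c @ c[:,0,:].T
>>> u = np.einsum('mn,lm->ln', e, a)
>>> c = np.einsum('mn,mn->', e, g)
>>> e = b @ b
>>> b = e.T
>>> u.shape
(3, 31)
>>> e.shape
(31, 31)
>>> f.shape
(3, 31)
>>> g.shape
(13, 31)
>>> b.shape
(31, 31)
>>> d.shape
(3,)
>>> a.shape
(3, 13)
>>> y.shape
(13, 3, 13)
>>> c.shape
()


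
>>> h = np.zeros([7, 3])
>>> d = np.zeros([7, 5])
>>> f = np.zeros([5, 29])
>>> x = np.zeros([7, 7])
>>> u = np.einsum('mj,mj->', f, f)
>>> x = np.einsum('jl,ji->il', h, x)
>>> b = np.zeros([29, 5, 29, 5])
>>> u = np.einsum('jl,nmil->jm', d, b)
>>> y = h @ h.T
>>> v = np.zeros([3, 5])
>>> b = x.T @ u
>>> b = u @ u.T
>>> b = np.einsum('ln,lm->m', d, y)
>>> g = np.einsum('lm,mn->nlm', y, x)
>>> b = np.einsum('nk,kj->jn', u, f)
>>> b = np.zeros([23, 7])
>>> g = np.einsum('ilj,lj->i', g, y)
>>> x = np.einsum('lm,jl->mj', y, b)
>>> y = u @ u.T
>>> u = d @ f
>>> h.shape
(7, 3)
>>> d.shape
(7, 5)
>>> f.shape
(5, 29)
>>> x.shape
(7, 23)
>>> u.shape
(7, 29)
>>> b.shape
(23, 7)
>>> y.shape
(7, 7)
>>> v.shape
(3, 5)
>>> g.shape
(3,)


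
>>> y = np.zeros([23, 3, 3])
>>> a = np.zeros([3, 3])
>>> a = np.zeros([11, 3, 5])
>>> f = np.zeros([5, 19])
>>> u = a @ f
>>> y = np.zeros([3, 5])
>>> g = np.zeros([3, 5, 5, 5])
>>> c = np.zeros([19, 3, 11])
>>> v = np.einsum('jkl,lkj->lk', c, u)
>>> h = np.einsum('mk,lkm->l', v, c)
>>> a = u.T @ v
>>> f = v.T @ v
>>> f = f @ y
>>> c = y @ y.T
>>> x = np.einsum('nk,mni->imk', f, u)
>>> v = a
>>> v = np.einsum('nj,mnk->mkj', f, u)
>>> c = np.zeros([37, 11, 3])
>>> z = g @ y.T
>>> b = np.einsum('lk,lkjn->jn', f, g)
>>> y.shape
(3, 5)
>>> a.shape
(19, 3, 3)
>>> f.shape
(3, 5)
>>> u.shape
(11, 3, 19)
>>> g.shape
(3, 5, 5, 5)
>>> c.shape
(37, 11, 3)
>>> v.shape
(11, 19, 5)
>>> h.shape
(19,)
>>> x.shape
(19, 11, 5)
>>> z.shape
(3, 5, 5, 3)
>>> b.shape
(5, 5)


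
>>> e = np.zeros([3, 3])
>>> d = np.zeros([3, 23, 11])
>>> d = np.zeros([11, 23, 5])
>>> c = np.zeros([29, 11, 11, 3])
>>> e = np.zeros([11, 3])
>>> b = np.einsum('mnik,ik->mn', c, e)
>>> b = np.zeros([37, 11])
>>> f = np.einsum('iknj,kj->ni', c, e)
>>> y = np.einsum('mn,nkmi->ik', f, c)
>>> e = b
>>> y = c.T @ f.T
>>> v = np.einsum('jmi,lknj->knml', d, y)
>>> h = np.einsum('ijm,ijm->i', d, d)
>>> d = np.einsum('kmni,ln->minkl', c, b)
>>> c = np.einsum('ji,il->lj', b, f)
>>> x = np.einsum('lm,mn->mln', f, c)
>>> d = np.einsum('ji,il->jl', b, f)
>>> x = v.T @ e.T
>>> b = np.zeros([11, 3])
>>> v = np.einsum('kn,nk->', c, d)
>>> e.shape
(37, 11)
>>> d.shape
(37, 29)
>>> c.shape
(29, 37)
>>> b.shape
(11, 3)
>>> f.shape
(11, 29)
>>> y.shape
(3, 11, 11, 11)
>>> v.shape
()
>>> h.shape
(11,)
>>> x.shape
(3, 23, 11, 37)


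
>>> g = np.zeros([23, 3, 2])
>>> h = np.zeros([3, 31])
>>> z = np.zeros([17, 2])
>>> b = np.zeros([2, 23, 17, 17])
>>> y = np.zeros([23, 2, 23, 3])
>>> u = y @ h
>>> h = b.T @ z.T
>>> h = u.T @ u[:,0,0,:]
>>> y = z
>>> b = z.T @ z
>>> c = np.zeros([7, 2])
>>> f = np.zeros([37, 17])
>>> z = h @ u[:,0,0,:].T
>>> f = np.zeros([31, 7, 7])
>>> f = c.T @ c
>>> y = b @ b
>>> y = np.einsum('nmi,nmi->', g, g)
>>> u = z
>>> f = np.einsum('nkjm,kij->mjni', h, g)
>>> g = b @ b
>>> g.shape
(2, 2)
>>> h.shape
(31, 23, 2, 31)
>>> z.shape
(31, 23, 2, 23)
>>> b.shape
(2, 2)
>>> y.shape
()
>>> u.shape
(31, 23, 2, 23)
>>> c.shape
(7, 2)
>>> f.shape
(31, 2, 31, 3)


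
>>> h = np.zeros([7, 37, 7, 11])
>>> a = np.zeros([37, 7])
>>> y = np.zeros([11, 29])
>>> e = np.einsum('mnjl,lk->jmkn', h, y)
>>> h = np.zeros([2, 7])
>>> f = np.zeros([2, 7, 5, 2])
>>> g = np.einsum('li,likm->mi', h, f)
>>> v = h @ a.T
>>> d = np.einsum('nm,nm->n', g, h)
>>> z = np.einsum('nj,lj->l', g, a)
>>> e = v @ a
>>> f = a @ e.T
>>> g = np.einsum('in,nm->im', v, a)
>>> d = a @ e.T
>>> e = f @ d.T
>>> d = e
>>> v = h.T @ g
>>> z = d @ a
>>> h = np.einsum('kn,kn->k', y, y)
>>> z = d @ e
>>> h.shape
(11,)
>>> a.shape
(37, 7)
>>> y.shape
(11, 29)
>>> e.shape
(37, 37)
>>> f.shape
(37, 2)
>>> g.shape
(2, 7)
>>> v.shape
(7, 7)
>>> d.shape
(37, 37)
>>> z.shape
(37, 37)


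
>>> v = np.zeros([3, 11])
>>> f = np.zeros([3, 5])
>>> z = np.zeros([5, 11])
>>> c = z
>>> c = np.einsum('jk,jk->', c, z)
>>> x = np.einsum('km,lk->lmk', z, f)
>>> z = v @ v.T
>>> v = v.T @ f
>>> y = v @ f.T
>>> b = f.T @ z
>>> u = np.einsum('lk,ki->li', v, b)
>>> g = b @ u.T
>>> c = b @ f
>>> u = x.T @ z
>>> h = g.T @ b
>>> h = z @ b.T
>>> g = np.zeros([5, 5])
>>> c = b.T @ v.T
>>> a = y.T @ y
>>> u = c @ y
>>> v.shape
(11, 5)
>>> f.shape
(3, 5)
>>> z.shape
(3, 3)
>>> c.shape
(3, 11)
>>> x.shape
(3, 11, 5)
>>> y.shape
(11, 3)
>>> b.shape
(5, 3)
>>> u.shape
(3, 3)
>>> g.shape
(5, 5)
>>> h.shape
(3, 5)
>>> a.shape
(3, 3)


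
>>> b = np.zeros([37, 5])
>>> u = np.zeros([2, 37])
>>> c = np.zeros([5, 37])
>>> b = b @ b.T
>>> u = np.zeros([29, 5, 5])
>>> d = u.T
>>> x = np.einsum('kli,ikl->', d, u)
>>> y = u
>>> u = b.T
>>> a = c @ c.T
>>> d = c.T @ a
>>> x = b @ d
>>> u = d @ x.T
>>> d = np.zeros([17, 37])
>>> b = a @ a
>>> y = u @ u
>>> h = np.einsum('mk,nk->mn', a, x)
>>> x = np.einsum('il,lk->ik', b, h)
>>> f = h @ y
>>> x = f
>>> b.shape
(5, 5)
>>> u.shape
(37, 37)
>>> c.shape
(5, 37)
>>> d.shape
(17, 37)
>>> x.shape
(5, 37)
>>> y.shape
(37, 37)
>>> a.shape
(5, 5)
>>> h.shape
(5, 37)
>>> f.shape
(5, 37)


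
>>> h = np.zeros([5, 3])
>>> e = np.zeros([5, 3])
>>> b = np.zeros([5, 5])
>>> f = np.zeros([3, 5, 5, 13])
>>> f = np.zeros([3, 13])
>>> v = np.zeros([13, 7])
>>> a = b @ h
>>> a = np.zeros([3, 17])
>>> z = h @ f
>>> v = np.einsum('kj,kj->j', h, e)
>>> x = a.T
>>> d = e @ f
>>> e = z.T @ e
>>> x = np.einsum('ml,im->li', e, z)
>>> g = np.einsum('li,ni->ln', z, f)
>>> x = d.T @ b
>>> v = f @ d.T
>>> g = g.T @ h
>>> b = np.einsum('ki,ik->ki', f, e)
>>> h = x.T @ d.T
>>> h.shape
(5, 5)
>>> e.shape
(13, 3)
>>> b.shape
(3, 13)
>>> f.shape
(3, 13)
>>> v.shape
(3, 5)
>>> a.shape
(3, 17)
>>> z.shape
(5, 13)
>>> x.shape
(13, 5)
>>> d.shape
(5, 13)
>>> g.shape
(3, 3)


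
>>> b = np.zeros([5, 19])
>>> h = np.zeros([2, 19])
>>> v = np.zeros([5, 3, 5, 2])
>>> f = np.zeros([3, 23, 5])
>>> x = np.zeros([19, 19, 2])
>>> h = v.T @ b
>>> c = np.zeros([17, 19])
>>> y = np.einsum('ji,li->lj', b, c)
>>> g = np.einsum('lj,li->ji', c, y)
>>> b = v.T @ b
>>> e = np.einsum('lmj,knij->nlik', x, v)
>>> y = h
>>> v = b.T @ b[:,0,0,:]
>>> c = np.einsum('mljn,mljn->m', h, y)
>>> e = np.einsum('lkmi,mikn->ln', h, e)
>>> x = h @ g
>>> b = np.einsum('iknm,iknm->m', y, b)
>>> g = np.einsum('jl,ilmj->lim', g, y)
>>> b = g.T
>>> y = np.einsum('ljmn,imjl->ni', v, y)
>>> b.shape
(3, 2, 5)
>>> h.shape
(2, 5, 3, 19)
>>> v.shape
(19, 3, 5, 19)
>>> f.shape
(3, 23, 5)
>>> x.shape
(2, 5, 3, 5)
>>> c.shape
(2,)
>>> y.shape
(19, 2)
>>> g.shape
(5, 2, 3)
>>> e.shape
(2, 5)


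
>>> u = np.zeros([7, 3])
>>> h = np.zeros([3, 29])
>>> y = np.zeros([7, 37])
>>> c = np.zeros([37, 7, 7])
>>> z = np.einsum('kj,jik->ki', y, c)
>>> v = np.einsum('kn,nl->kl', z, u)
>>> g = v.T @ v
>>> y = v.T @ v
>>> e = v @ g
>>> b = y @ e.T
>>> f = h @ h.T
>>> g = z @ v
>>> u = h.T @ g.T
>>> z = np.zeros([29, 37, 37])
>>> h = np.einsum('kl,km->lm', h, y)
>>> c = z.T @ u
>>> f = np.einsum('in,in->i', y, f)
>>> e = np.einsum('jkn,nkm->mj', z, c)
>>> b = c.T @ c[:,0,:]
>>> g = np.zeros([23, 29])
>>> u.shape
(29, 7)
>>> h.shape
(29, 3)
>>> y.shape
(3, 3)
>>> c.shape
(37, 37, 7)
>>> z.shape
(29, 37, 37)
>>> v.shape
(7, 3)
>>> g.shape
(23, 29)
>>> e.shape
(7, 29)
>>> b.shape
(7, 37, 7)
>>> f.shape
(3,)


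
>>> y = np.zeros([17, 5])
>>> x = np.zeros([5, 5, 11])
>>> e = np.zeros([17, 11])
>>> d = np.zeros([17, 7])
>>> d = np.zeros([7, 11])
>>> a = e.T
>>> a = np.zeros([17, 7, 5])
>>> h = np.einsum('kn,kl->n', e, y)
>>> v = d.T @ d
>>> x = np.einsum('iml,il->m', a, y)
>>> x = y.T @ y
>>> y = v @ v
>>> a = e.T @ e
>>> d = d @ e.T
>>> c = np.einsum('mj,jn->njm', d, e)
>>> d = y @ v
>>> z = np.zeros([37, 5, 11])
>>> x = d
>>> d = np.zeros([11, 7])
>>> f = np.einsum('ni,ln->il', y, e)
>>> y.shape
(11, 11)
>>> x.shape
(11, 11)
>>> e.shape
(17, 11)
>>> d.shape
(11, 7)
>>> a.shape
(11, 11)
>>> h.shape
(11,)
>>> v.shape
(11, 11)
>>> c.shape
(11, 17, 7)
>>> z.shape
(37, 5, 11)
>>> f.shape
(11, 17)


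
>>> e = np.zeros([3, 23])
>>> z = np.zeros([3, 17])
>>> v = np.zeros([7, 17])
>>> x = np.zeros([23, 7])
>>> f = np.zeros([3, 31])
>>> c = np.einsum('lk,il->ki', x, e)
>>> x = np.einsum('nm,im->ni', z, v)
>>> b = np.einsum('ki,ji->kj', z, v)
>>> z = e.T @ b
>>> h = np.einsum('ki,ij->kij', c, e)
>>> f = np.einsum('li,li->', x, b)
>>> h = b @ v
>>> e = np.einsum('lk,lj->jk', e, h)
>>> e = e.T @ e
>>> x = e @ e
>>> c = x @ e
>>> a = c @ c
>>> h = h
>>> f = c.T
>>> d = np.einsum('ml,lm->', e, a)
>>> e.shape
(23, 23)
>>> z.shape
(23, 7)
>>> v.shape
(7, 17)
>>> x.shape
(23, 23)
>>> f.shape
(23, 23)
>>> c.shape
(23, 23)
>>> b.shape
(3, 7)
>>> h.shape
(3, 17)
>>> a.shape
(23, 23)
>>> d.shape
()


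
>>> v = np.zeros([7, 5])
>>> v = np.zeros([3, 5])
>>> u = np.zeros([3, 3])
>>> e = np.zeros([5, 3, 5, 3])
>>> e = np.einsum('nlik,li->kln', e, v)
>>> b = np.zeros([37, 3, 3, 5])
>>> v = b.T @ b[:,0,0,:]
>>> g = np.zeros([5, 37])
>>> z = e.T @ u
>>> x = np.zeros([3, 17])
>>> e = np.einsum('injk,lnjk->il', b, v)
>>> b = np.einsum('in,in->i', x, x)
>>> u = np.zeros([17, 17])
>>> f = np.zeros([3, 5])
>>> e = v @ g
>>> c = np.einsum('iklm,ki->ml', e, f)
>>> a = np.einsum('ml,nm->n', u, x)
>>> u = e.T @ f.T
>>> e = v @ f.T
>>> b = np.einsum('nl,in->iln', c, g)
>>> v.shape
(5, 3, 3, 5)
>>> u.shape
(37, 3, 3, 3)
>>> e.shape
(5, 3, 3, 3)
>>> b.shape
(5, 3, 37)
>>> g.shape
(5, 37)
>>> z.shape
(5, 3, 3)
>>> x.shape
(3, 17)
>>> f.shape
(3, 5)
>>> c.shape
(37, 3)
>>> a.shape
(3,)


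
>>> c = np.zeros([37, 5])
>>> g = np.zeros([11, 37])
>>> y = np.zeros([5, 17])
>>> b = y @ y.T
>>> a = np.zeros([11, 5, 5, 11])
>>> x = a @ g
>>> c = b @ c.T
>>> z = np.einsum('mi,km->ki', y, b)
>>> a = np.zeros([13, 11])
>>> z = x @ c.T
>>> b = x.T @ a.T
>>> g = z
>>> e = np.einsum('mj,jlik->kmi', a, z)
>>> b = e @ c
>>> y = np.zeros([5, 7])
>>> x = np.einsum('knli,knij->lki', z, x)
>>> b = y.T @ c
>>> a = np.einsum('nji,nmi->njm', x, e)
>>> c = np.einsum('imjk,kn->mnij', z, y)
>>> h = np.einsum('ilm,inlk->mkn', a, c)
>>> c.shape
(5, 7, 11, 5)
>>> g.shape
(11, 5, 5, 5)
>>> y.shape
(5, 7)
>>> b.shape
(7, 37)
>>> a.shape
(5, 11, 13)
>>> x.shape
(5, 11, 5)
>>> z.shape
(11, 5, 5, 5)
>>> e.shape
(5, 13, 5)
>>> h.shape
(13, 5, 7)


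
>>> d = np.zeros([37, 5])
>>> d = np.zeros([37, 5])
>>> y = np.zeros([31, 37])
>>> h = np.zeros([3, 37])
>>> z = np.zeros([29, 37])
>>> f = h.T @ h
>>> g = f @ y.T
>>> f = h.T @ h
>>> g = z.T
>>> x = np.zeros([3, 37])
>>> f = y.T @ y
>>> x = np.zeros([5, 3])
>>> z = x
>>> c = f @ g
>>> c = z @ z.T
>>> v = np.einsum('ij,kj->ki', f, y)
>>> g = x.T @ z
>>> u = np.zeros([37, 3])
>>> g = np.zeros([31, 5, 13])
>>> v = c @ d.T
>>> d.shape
(37, 5)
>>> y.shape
(31, 37)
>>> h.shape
(3, 37)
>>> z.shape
(5, 3)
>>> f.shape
(37, 37)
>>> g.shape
(31, 5, 13)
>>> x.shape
(5, 3)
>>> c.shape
(5, 5)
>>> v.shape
(5, 37)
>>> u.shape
(37, 3)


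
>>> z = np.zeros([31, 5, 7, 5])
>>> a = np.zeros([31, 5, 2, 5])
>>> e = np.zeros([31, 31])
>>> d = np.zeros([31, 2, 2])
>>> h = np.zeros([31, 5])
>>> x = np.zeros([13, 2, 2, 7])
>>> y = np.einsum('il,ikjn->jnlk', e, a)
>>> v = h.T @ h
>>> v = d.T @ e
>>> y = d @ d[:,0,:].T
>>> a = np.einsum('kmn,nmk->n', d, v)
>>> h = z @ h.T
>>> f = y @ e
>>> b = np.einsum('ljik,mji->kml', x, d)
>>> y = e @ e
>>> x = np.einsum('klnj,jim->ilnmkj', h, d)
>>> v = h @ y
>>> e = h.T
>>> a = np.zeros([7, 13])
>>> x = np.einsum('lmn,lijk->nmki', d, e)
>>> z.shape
(31, 5, 7, 5)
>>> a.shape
(7, 13)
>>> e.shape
(31, 7, 5, 31)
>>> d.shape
(31, 2, 2)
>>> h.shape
(31, 5, 7, 31)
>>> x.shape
(2, 2, 31, 7)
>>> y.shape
(31, 31)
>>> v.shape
(31, 5, 7, 31)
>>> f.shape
(31, 2, 31)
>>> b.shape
(7, 31, 13)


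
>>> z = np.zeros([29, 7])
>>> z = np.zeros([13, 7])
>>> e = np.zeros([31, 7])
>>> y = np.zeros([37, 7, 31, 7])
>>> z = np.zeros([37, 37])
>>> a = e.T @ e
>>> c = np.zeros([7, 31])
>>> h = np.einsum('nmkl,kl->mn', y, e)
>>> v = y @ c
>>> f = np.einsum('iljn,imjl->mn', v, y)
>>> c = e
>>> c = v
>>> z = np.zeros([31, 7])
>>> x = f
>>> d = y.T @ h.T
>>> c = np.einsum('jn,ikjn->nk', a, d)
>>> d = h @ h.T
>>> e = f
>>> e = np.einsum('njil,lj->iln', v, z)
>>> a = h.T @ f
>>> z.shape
(31, 7)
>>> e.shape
(31, 31, 37)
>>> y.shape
(37, 7, 31, 7)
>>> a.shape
(37, 31)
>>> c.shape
(7, 31)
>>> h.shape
(7, 37)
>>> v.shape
(37, 7, 31, 31)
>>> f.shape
(7, 31)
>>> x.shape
(7, 31)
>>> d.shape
(7, 7)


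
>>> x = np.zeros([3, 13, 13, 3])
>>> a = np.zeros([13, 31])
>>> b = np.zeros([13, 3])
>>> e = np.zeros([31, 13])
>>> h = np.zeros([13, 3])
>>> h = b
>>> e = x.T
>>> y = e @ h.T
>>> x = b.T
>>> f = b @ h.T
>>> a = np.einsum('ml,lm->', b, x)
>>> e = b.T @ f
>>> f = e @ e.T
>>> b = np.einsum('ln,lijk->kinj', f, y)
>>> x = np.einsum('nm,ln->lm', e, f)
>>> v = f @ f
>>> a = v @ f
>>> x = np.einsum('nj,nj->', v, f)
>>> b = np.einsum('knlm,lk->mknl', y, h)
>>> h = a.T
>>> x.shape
()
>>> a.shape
(3, 3)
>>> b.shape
(13, 3, 13, 13)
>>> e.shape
(3, 13)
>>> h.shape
(3, 3)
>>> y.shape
(3, 13, 13, 13)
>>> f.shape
(3, 3)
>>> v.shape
(3, 3)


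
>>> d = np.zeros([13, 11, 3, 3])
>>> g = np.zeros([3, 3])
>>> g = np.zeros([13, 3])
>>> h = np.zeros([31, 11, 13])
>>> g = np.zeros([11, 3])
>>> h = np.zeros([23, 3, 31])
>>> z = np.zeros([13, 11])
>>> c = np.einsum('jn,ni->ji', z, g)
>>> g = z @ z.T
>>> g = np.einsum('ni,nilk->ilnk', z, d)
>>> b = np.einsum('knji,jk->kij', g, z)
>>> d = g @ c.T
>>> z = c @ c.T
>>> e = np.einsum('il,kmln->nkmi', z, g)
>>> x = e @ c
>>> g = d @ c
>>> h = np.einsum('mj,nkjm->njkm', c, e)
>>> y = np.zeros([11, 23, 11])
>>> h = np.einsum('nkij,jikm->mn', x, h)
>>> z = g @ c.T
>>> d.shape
(11, 3, 13, 13)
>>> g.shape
(11, 3, 13, 3)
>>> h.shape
(13, 3)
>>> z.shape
(11, 3, 13, 13)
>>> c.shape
(13, 3)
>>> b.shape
(11, 3, 13)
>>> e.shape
(3, 11, 3, 13)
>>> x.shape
(3, 11, 3, 3)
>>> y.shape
(11, 23, 11)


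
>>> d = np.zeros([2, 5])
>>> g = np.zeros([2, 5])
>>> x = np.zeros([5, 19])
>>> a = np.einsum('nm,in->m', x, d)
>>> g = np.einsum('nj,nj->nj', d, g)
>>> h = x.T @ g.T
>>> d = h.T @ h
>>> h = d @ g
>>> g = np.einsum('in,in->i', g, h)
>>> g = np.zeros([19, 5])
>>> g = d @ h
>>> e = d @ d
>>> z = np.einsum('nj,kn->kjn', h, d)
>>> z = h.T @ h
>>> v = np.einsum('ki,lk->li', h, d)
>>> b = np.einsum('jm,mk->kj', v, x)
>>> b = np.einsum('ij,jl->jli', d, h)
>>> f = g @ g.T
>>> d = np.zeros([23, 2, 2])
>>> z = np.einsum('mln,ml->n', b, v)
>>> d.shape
(23, 2, 2)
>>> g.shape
(2, 5)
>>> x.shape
(5, 19)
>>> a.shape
(19,)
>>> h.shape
(2, 5)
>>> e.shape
(2, 2)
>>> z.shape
(2,)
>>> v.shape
(2, 5)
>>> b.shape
(2, 5, 2)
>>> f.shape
(2, 2)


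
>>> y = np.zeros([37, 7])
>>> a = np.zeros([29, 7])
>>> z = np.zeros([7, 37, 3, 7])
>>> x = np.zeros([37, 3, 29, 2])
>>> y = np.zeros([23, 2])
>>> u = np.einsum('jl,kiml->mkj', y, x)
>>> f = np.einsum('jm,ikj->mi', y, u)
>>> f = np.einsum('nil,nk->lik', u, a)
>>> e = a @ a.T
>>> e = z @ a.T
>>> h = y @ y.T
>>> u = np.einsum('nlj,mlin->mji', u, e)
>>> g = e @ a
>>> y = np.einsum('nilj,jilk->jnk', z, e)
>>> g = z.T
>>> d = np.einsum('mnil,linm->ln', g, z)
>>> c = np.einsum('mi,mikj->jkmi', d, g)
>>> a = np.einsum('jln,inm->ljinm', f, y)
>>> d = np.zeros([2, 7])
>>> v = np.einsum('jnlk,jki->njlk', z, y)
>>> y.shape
(7, 7, 29)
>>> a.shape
(37, 23, 7, 7, 29)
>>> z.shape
(7, 37, 3, 7)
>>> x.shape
(37, 3, 29, 2)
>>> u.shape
(7, 23, 3)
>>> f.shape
(23, 37, 7)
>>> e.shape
(7, 37, 3, 29)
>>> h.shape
(23, 23)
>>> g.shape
(7, 3, 37, 7)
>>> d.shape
(2, 7)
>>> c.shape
(7, 37, 7, 3)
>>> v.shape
(37, 7, 3, 7)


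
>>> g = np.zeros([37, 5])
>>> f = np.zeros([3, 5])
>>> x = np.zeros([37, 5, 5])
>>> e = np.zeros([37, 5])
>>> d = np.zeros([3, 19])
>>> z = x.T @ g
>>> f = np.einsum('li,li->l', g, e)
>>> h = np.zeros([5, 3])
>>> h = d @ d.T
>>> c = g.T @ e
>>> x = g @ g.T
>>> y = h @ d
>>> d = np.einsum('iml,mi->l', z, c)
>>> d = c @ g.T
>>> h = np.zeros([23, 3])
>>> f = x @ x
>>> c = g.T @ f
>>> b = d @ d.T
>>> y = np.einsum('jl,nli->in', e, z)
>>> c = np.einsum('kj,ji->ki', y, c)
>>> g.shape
(37, 5)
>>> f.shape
(37, 37)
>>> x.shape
(37, 37)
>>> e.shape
(37, 5)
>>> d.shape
(5, 37)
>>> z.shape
(5, 5, 5)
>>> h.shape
(23, 3)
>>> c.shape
(5, 37)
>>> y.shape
(5, 5)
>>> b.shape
(5, 5)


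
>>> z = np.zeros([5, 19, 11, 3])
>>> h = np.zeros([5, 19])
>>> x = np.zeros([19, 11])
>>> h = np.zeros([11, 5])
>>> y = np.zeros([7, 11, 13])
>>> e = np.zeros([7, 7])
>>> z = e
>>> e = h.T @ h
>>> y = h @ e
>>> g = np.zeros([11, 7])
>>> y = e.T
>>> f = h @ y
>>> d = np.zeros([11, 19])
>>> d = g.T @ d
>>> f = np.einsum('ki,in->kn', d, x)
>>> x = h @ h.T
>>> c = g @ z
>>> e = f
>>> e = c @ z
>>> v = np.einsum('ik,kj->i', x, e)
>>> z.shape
(7, 7)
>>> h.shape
(11, 5)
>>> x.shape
(11, 11)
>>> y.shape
(5, 5)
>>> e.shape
(11, 7)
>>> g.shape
(11, 7)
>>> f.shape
(7, 11)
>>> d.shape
(7, 19)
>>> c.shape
(11, 7)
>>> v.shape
(11,)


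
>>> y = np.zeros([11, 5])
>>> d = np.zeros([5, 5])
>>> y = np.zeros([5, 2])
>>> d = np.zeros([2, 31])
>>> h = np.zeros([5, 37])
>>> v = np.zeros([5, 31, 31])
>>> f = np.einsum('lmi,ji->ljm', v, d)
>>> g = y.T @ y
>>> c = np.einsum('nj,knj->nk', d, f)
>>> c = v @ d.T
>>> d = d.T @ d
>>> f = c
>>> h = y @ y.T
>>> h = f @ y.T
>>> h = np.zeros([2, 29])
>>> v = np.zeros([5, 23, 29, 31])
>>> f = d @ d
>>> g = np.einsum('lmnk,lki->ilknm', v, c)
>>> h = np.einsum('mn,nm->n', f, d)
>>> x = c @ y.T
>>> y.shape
(5, 2)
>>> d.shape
(31, 31)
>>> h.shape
(31,)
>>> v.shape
(5, 23, 29, 31)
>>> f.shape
(31, 31)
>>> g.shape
(2, 5, 31, 29, 23)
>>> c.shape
(5, 31, 2)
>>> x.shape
(5, 31, 5)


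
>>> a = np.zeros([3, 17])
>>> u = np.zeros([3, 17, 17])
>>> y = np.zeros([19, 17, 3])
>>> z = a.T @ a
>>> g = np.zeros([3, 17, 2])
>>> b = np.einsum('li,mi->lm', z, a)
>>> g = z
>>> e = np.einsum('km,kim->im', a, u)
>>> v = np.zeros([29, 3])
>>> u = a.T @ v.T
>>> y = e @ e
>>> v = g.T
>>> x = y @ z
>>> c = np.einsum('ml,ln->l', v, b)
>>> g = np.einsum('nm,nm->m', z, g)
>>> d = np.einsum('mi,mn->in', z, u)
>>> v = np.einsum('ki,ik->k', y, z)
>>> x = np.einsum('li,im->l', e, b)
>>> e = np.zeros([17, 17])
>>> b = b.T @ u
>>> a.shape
(3, 17)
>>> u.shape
(17, 29)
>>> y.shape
(17, 17)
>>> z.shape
(17, 17)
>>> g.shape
(17,)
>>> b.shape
(3, 29)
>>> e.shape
(17, 17)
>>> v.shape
(17,)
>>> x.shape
(17,)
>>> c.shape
(17,)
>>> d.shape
(17, 29)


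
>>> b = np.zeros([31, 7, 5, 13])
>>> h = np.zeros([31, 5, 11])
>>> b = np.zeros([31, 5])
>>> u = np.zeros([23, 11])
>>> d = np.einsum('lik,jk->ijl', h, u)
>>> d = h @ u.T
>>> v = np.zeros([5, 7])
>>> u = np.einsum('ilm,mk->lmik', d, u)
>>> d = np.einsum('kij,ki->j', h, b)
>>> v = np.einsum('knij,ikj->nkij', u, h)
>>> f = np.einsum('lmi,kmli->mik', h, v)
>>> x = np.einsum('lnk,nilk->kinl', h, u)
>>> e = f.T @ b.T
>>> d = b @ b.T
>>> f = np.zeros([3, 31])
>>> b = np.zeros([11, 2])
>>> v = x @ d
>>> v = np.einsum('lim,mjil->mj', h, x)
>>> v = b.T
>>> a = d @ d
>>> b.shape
(11, 2)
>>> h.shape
(31, 5, 11)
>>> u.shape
(5, 23, 31, 11)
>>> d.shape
(31, 31)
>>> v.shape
(2, 11)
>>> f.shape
(3, 31)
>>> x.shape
(11, 23, 5, 31)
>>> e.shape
(23, 11, 31)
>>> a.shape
(31, 31)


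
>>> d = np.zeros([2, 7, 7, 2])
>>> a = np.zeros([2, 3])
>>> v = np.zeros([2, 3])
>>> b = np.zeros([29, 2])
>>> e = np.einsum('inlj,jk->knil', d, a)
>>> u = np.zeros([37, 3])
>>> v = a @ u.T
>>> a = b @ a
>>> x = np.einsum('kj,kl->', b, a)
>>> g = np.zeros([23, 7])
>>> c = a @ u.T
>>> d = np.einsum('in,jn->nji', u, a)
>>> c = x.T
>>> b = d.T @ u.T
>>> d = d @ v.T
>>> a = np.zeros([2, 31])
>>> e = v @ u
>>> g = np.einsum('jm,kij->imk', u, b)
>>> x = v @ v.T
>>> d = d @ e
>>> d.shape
(3, 29, 3)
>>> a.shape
(2, 31)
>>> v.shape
(2, 37)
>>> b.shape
(37, 29, 37)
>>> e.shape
(2, 3)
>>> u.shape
(37, 3)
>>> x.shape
(2, 2)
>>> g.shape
(29, 3, 37)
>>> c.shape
()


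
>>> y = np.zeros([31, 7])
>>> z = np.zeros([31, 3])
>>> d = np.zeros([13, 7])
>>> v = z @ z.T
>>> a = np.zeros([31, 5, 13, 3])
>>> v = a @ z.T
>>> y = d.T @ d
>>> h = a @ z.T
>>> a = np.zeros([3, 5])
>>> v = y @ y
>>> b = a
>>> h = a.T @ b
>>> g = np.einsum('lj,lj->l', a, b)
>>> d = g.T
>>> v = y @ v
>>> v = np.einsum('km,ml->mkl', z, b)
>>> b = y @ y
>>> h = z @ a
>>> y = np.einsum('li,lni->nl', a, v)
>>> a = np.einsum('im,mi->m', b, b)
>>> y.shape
(31, 3)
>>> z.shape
(31, 3)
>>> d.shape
(3,)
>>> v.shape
(3, 31, 5)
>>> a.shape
(7,)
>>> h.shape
(31, 5)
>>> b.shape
(7, 7)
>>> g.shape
(3,)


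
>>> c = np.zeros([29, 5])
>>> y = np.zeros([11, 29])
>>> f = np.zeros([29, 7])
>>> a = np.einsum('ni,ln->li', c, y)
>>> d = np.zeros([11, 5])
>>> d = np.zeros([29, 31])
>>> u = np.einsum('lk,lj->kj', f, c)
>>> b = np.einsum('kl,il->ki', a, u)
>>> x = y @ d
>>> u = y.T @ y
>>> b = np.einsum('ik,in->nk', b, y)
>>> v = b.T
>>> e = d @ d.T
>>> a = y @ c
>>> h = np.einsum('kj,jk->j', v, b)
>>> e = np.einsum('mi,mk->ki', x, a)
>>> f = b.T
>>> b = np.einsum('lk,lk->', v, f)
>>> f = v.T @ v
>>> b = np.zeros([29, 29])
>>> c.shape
(29, 5)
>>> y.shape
(11, 29)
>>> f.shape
(29, 29)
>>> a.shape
(11, 5)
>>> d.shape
(29, 31)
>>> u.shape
(29, 29)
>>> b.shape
(29, 29)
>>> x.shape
(11, 31)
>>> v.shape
(7, 29)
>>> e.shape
(5, 31)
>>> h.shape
(29,)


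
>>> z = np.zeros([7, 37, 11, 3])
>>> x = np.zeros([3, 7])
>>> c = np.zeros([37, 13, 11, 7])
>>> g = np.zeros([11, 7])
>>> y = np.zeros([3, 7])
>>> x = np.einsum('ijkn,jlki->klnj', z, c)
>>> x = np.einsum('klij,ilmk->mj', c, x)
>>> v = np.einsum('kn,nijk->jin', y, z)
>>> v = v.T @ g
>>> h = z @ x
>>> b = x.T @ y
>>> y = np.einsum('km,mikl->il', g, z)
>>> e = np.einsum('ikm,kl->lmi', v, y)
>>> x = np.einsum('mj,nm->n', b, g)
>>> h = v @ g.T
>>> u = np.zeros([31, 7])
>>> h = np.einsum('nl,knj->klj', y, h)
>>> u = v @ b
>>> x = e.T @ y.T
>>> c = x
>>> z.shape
(7, 37, 11, 3)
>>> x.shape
(7, 7, 37)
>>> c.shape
(7, 7, 37)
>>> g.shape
(11, 7)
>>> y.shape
(37, 3)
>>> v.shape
(7, 37, 7)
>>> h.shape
(7, 3, 11)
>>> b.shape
(7, 7)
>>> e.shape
(3, 7, 7)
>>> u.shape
(7, 37, 7)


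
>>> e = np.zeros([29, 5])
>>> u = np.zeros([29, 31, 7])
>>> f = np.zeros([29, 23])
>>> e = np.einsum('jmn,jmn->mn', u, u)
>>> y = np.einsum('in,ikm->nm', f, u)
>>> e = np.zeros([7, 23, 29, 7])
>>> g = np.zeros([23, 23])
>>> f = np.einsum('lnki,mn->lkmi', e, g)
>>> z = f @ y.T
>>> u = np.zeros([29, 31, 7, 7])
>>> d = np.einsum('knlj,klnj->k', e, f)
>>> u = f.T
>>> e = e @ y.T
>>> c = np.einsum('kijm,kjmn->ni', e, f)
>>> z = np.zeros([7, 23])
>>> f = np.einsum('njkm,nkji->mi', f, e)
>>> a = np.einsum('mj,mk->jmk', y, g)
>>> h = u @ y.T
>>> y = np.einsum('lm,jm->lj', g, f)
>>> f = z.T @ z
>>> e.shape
(7, 23, 29, 23)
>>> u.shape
(7, 23, 29, 7)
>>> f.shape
(23, 23)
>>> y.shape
(23, 7)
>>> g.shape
(23, 23)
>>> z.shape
(7, 23)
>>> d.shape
(7,)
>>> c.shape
(7, 23)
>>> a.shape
(7, 23, 23)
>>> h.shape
(7, 23, 29, 23)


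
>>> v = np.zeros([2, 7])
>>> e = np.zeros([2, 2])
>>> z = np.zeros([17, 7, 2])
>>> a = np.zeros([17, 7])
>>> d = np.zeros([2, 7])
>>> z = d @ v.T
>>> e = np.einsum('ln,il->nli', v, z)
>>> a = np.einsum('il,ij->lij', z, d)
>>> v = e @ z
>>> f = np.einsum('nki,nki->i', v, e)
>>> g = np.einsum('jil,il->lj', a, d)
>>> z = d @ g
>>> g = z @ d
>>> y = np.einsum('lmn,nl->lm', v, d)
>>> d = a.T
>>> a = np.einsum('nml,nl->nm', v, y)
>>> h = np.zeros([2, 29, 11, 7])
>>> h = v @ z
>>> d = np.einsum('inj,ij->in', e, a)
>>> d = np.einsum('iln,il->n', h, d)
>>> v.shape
(7, 2, 2)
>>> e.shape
(7, 2, 2)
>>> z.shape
(2, 2)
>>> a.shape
(7, 2)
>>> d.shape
(2,)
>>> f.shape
(2,)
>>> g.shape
(2, 7)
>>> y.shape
(7, 2)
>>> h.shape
(7, 2, 2)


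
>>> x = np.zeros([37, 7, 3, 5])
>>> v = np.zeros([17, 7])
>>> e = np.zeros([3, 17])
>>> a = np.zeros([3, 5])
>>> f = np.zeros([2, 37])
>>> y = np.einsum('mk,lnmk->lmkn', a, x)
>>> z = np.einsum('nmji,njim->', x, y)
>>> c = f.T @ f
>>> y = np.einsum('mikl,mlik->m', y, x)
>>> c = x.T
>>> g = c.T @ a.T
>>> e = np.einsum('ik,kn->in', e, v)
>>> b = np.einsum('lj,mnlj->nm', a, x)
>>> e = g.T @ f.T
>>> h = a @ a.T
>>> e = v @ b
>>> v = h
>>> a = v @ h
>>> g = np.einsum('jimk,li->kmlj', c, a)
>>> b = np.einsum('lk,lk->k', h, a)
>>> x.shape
(37, 7, 3, 5)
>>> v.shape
(3, 3)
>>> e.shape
(17, 37)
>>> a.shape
(3, 3)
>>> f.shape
(2, 37)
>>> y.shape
(37,)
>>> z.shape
()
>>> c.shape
(5, 3, 7, 37)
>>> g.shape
(37, 7, 3, 5)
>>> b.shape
(3,)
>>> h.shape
(3, 3)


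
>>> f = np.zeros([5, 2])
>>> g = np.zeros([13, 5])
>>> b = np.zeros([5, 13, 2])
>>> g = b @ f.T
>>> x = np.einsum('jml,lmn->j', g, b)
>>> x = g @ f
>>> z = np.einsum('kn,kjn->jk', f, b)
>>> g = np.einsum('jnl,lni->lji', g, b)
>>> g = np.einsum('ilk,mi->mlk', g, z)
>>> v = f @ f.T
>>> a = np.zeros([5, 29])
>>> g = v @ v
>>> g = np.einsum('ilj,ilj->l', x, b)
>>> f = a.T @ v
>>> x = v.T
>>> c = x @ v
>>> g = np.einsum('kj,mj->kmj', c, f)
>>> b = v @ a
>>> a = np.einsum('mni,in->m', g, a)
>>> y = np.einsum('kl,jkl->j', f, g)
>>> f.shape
(29, 5)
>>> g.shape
(5, 29, 5)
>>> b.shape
(5, 29)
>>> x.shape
(5, 5)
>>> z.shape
(13, 5)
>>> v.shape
(5, 5)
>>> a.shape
(5,)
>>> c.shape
(5, 5)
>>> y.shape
(5,)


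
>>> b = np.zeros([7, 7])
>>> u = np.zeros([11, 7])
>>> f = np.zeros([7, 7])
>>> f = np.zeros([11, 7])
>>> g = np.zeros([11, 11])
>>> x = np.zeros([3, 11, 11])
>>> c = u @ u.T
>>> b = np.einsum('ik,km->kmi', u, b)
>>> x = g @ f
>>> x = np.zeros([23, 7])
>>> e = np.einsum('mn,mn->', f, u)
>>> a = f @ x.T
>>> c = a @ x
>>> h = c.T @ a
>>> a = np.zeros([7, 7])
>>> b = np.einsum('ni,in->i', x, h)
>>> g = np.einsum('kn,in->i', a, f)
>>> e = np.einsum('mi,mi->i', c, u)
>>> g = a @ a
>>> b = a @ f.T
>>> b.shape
(7, 11)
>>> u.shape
(11, 7)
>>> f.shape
(11, 7)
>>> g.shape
(7, 7)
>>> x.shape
(23, 7)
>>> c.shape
(11, 7)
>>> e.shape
(7,)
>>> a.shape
(7, 7)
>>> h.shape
(7, 23)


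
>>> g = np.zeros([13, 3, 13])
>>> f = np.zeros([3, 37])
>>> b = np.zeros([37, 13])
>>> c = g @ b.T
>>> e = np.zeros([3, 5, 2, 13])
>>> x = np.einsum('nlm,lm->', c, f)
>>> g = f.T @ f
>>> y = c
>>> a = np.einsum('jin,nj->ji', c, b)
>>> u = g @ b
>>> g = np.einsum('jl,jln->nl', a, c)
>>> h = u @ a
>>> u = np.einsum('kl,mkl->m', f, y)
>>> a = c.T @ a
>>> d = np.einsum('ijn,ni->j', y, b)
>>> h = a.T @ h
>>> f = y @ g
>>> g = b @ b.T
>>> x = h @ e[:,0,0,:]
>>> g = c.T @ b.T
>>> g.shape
(37, 3, 37)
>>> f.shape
(13, 3, 3)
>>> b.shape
(37, 13)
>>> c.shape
(13, 3, 37)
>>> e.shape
(3, 5, 2, 13)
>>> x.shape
(3, 3, 13)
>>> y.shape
(13, 3, 37)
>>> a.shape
(37, 3, 3)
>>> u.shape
(13,)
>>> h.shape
(3, 3, 3)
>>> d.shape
(3,)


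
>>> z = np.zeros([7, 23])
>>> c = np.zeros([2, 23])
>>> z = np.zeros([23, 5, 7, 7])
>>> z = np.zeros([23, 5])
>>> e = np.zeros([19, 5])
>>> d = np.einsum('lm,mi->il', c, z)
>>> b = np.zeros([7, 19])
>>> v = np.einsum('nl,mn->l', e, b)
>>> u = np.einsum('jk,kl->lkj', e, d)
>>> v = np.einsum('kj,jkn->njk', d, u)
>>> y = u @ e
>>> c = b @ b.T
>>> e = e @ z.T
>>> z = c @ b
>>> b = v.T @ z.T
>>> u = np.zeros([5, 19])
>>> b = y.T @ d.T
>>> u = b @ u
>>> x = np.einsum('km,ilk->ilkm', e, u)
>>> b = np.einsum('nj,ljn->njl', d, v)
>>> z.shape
(7, 19)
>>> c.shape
(7, 7)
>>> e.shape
(19, 23)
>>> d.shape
(5, 2)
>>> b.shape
(5, 2, 19)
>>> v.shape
(19, 2, 5)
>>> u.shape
(5, 5, 19)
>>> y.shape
(2, 5, 5)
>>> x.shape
(5, 5, 19, 23)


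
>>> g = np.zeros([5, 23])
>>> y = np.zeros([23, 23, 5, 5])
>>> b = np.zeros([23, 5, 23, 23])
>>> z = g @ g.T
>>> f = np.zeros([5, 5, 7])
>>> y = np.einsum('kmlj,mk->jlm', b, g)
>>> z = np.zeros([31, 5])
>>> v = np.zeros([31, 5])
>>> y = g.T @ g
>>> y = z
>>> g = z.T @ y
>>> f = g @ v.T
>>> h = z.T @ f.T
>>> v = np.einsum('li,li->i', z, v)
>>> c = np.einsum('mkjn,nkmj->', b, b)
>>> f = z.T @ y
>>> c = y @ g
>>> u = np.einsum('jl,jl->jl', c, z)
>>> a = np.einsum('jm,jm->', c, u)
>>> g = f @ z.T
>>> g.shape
(5, 31)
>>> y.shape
(31, 5)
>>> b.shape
(23, 5, 23, 23)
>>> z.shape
(31, 5)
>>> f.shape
(5, 5)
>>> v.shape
(5,)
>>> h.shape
(5, 5)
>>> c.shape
(31, 5)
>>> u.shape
(31, 5)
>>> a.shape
()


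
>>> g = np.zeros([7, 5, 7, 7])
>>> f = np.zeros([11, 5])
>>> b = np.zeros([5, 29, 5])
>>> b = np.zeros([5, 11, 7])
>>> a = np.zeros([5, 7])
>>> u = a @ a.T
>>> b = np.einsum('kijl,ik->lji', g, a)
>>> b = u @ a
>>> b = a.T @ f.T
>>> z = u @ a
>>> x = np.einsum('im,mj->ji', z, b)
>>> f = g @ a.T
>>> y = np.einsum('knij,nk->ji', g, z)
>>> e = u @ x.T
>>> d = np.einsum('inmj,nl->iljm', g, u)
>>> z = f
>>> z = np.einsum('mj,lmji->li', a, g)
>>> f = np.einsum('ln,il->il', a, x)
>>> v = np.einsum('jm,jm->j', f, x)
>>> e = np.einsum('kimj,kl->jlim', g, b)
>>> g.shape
(7, 5, 7, 7)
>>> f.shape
(11, 5)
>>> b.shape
(7, 11)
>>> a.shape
(5, 7)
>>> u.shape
(5, 5)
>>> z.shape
(7, 7)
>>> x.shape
(11, 5)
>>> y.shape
(7, 7)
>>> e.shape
(7, 11, 5, 7)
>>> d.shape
(7, 5, 7, 7)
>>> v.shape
(11,)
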